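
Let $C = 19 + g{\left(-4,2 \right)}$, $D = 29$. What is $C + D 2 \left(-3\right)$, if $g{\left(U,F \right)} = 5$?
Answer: $-150$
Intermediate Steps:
$C = 24$ ($C = 19 + 5 = 24$)
$C + D 2 \left(-3\right) = 24 + 29 \cdot 2 \left(-3\right) = 24 + 29 \left(-6\right) = 24 - 174 = -150$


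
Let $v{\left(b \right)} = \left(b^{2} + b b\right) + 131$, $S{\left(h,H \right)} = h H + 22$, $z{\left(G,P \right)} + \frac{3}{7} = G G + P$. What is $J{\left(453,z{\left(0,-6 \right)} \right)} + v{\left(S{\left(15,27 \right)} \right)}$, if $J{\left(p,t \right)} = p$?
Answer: $365242$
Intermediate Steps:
$z{\left(G,P \right)} = - \frac{3}{7} + P + G^{2}$ ($z{\left(G,P \right)} = - \frac{3}{7} + \left(G G + P\right) = - \frac{3}{7} + \left(G^{2} + P\right) = - \frac{3}{7} + \left(P + G^{2}\right) = - \frac{3}{7} + P + G^{2}$)
$S{\left(h,H \right)} = 22 + H h$ ($S{\left(h,H \right)} = H h + 22 = 22 + H h$)
$v{\left(b \right)} = 131 + 2 b^{2}$ ($v{\left(b \right)} = \left(b^{2} + b^{2}\right) + 131 = 2 b^{2} + 131 = 131 + 2 b^{2}$)
$J{\left(453,z{\left(0,-6 \right)} \right)} + v{\left(S{\left(15,27 \right)} \right)} = 453 + \left(131 + 2 \left(22 + 27 \cdot 15\right)^{2}\right) = 453 + \left(131 + 2 \left(22 + 405\right)^{2}\right) = 453 + \left(131 + 2 \cdot 427^{2}\right) = 453 + \left(131 + 2 \cdot 182329\right) = 453 + \left(131 + 364658\right) = 453 + 364789 = 365242$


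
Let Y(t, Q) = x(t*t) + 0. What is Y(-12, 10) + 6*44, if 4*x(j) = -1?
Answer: 1055/4 ≈ 263.75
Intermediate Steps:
x(j) = -1/4 (x(j) = (1/4)*(-1) = -1/4)
Y(t, Q) = -1/4 (Y(t, Q) = -1/4 + 0 = -1/4)
Y(-12, 10) + 6*44 = -1/4 + 6*44 = -1/4 + 264 = 1055/4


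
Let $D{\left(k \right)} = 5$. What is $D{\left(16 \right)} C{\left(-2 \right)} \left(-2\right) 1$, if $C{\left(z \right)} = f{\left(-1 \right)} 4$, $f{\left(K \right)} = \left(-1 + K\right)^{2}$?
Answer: $-160$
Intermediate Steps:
$C{\left(z \right)} = 16$ ($C{\left(z \right)} = \left(-1 - 1\right)^{2} \cdot 4 = \left(-2\right)^{2} \cdot 4 = 4 \cdot 4 = 16$)
$D{\left(16 \right)} C{\left(-2 \right)} \left(-2\right) 1 = 5 \cdot 16 \left(-2\right) 1 = 5 \left(\left(-32\right) 1\right) = 5 \left(-32\right) = -160$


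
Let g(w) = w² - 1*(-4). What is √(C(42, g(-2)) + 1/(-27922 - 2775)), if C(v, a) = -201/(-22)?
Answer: 5*√166674457202/675334 ≈ 3.0226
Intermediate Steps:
g(w) = 4 + w² (g(w) = w² + 4 = 4 + w²)
C(v, a) = 201/22 (C(v, a) = -201*(-1/22) = 201/22)
√(C(42, g(-2)) + 1/(-27922 - 2775)) = √(201/22 + 1/(-27922 - 2775)) = √(201/22 + 1/(-30697)) = √(201/22 - 1/30697) = √(6170075/675334) = 5*√166674457202/675334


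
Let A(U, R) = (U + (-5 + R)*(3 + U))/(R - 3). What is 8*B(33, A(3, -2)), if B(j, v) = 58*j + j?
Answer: 15576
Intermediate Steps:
A(U, R) = (U + (-5 + R)*(3 + U))/(-3 + R)
B(j, v) = 59*j
8*B(33, A(3, -2)) = 8*(59*33) = 8*1947 = 15576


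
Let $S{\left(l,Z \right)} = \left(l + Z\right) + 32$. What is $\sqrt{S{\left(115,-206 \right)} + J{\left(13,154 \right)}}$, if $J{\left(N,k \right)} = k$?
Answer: $\sqrt{95} \approx 9.7468$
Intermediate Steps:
$S{\left(l,Z \right)} = 32 + Z + l$ ($S{\left(l,Z \right)} = \left(Z + l\right) + 32 = 32 + Z + l$)
$\sqrt{S{\left(115,-206 \right)} + J{\left(13,154 \right)}} = \sqrt{\left(32 - 206 + 115\right) + 154} = \sqrt{-59 + 154} = \sqrt{95}$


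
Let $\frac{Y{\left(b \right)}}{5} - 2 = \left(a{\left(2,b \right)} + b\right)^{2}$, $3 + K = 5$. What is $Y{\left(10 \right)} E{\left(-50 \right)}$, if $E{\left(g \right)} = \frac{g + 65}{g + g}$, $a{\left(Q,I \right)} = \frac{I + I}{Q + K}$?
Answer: $- \frac{681}{4} \approx -170.25$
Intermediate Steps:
$K = 2$ ($K = -3 + 5 = 2$)
$a{\left(Q,I \right)} = \frac{2 I}{2 + Q}$ ($a{\left(Q,I \right)} = \frac{I + I}{Q + 2} = \frac{2 I}{2 + Q}$)
$E{\left(g \right)} = \frac{65 + g}{2 g}$
$Y{\left(b \right)} = 10 + \frac{45 b^{2}}{4}$ ($Y{\left(b \right)} = 10 + 5 \left(\frac{2 b}{2 + 2} + b\right)^{2} = 10 + 5 \left(\frac{2 b}{4} + b\right)^{2} = 10 + 5 \left(2 b \frac{1}{4} + b\right)^{2} = 10 + 5 \left(\frac{b}{2} + b\right)^{2} = 10 + 5 \left(\frac{3 b}{2}\right)^{2} = 10 + 5 \frac{9 b^{2}}{4} = 10 + \frac{45 b^{2}}{4}$)
$Y{\left(10 \right)} E{\left(-50 \right)} = \left(10 + \frac{45 \cdot 10^{2}}{4}\right) \frac{65 - 50}{2 \left(-50\right)} = \left(10 + \frac{45}{4} \cdot 100\right) \frac{1}{2} \left(- \frac{1}{50}\right) 15 = \left(10 + 1125\right) \left(- \frac{3}{20}\right) = 1135 \left(- \frac{3}{20}\right) = - \frac{681}{4}$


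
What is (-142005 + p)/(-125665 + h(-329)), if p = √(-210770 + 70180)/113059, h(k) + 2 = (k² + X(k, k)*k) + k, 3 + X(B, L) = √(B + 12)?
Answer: 793713280/105159407 - 329*√44567030/35667652188039 - 15573215*I*√317/105159407 - 16768*I*√140590/35667652188039 ≈ 7.5477 - 2.6367*I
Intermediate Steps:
X(B, L) = -3 + √(12 + B) (X(B, L) = -3 + √(B + 12) = -3 + √(12 + B))
h(k) = -2 + k + k² + k*(-3 + √(12 + k)) (h(k) = -2 + ((k² + (-3 + √(12 + k))*k) + k) = -2 + ((k² + k*(-3 + √(12 + k))) + k) = -2 + (k + k² + k*(-3 + √(12 + k))) = -2 + k + k² + k*(-3 + √(12 + k)))
p = I*√140590/113059 (p = √(-140590)*(1/113059) = (I*√140590)*(1/113059) = I*√140590/113059 ≈ 0.0033164*I)
(-142005 + p)/(-125665 + h(-329)) = (-142005 + I*√140590/113059)/(-125665 + (-2 - 329 + (-329)² - 329*(-3 + √(12 - 329)))) = (-142005 + I*√140590/113059)/(-125665 + (-2 - 329 + 108241 - 329*(-3 + √(-317)))) = (-142005 + I*√140590/113059)/(-125665 + (-2 - 329 + 108241 - 329*(-3 + I*√317))) = (-142005 + I*√140590/113059)/(-125665 + (-2 - 329 + 108241 + (987 - 329*I*√317))) = (-142005 + I*√140590/113059)/(-125665 + (108897 - 329*I*√317)) = (-142005 + I*√140590/113059)/(-16768 - 329*I*√317)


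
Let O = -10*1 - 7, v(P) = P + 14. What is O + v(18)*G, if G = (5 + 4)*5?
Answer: 1423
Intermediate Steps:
v(P) = 14 + P
O = -17 (O = -10 - 7 = -17)
G = 45 (G = 9*5 = 45)
O + v(18)*G = -17 + (14 + 18)*45 = -17 + 32*45 = -17 + 1440 = 1423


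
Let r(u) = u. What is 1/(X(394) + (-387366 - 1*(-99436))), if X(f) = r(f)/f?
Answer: -1/287929 ≈ -3.4731e-6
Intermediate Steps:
X(f) = 1 (X(f) = f/f = 1)
1/(X(394) + (-387366 - 1*(-99436))) = 1/(1 + (-387366 - 1*(-99436))) = 1/(1 + (-387366 + 99436)) = 1/(1 - 287930) = 1/(-287929) = -1/287929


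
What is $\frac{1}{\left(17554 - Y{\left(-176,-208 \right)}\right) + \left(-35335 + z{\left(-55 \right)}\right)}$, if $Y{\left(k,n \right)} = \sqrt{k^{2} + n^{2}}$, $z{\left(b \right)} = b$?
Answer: $- \frac{4459}{79512164} + \frac{\sqrt{290}}{19878041} \approx -5.5223 \cdot 10^{-5}$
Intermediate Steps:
$\frac{1}{\left(17554 - Y{\left(-176,-208 \right)}\right) + \left(-35335 + z{\left(-55 \right)}\right)} = \frac{1}{\left(17554 - \sqrt{\left(-176\right)^{2} + \left(-208\right)^{2}}\right) - 35390} = \frac{1}{\left(17554 - \sqrt{30976 + 43264}\right) - 35390} = \frac{1}{\left(17554 - \sqrt{74240}\right) - 35390} = \frac{1}{\left(17554 - 16 \sqrt{290}\right) - 35390} = \frac{1}{-17836 - 16 \sqrt{290}}$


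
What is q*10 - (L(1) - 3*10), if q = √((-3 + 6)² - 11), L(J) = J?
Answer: 29 + 10*I*√2 ≈ 29.0 + 14.142*I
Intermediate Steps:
q = I*√2 (q = √(3² - 11) = √(9 - 11) = √(-2) = I*√2 ≈ 1.4142*I)
q*10 - (L(1) - 3*10) = (I*√2)*10 - (1 - 3*10) = 10*I*√2 - (1 - 30) = 10*I*√2 - 1*(-29) = 10*I*√2 + 29 = 29 + 10*I*√2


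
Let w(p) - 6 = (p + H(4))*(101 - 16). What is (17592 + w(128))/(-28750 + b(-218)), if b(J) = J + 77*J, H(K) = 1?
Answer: -28563/45754 ≈ -0.62427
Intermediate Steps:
w(p) = 91 + 85*p (w(p) = 6 + (p + 1)*(101 - 16) = 6 + (1 + p)*85 = 6 + (85 + 85*p) = 91 + 85*p)
b(J) = 78*J
(17592 + w(128))/(-28750 + b(-218)) = (17592 + (91 + 85*128))/(-28750 + 78*(-218)) = (17592 + (91 + 10880))/(-28750 - 17004) = (17592 + 10971)/(-45754) = 28563*(-1/45754) = -28563/45754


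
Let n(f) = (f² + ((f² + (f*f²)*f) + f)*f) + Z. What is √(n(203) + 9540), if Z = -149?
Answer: √344739338479 ≈ 5.8715e+5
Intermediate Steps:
n(f) = -149 + f² + f*(f + f² + f⁴) (n(f) = (f² + ((f² + (f*f²)*f) + f)*f) - 149 = (f² + ((f² + f³*f) + f)*f) - 149 = (f² + ((f² + f⁴) + f)*f) - 149 = (f² + (f + f² + f⁴)*f) - 149 = (f² + f*(f + f² + f⁴)) - 149 = -149 + f² + f*(f + f² + f⁴))
√(n(203) + 9540) = √((-149 + 203³ + 203⁵ + 2*203²) + 9540) = √((-149 + 8365427 + 344730881243 + 2*41209) + 9540) = √((-149 + 8365427 + 344730881243 + 82418) + 9540) = √(344739328939 + 9540) = √344739338479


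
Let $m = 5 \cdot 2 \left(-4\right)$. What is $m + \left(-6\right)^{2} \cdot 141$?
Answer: $5036$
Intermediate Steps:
$m = -40$ ($m = 10 \left(-4\right) = -40$)
$m + \left(-6\right)^{2} \cdot 141 = -40 + \left(-6\right)^{2} \cdot 141 = -40 + 36 \cdot 141 = -40 + 5076 = 5036$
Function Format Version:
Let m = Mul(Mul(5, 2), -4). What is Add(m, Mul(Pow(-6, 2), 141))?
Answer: 5036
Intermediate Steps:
m = -40 (m = Mul(10, -4) = -40)
Add(m, Mul(Pow(-6, 2), 141)) = Add(-40, Mul(Pow(-6, 2), 141)) = Add(-40, Mul(36, 141)) = Add(-40, 5076) = 5036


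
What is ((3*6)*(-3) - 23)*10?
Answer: -770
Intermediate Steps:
((3*6)*(-3) - 23)*10 = (18*(-3) - 23)*10 = (-54 - 23)*10 = -77*10 = -770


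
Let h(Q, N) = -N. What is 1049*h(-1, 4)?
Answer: -4196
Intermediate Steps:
1049*h(-1, 4) = 1049*(-1*4) = 1049*(-4) = -4196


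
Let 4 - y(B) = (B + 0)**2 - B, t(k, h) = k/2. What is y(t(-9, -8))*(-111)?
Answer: 9213/4 ≈ 2303.3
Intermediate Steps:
t(k, h) = k/2 (t(k, h) = k*(1/2) = k/2)
y(B) = 4 + B - B**2 (y(B) = 4 - ((B + 0)**2 - B) = 4 - (B**2 - B) = 4 + (B - B**2) = 4 + B - B**2)
y(t(-9, -8))*(-111) = (4 + (1/2)*(-9) - ((1/2)*(-9))**2)*(-111) = (4 - 9/2 - (-9/2)**2)*(-111) = (4 - 9/2 - 1*81/4)*(-111) = (4 - 9/2 - 81/4)*(-111) = -83/4*(-111) = 9213/4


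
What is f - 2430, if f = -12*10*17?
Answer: -4470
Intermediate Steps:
f = -2040 (f = -120*17 = -2040)
f - 2430 = -2040 - 2430 = -4470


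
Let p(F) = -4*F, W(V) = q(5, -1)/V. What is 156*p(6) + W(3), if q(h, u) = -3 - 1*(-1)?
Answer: -11234/3 ≈ -3744.7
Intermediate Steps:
q(h, u) = -2 (q(h, u) = -3 + 1 = -2)
W(V) = -2/V
156*p(6) + W(3) = 156*(-4*6) - 2/3 = 156*(-24) - 2*1/3 = -3744 - 2/3 = -11234/3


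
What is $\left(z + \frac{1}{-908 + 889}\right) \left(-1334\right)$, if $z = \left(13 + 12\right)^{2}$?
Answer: $- \frac{15839916}{19} \approx -8.3368 \cdot 10^{5}$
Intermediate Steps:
$z = 625$ ($z = 25^{2} = 625$)
$\left(z + \frac{1}{-908 + 889}\right) \left(-1334\right) = \left(625 + \frac{1}{-908 + 889}\right) \left(-1334\right) = \left(625 + \frac{1}{-19}\right) \left(-1334\right) = \left(625 - \frac{1}{19}\right) \left(-1334\right) = \frac{11874}{19} \left(-1334\right) = - \frac{15839916}{19}$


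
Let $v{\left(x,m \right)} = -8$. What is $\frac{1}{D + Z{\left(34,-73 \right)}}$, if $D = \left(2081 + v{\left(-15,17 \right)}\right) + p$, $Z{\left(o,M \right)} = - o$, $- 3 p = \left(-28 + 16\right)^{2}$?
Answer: $\frac{1}{1991} \approx 0.00050226$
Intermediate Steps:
$p = -48$ ($p = - \frac{\left(-28 + 16\right)^{2}}{3} = - \frac{\left(-12\right)^{2}}{3} = \left(- \frac{1}{3}\right) 144 = -48$)
$D = 2025$ ($D = \left(2081 - 8\right) - 48 = 2073 - 48 = 2025$)
$\frac{1}{D + Z{\left(34,-73 \right)}} = \frac{1}{2025 - 34} = \frac{1}{1991}$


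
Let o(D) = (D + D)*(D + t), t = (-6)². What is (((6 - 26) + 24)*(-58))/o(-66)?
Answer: -29/495 ≈ -0.058586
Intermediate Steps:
t = 36
o(D) = 2*D*(36 + D) (o(D) = (D + D)*(D + 36) = (2*D)*(36 + D) = 2*D*(36 + D))
(((6 - 26) + 24)*(-58))/o(-66) = (((6 - 26) + 24)*(-58))/((2*(-66)*(36 - 66))) = ((-20 + 24)*(-58))/((2*(-66)*(-30))) = (4*(-58))/3960 = -232*1/3960 = -29/495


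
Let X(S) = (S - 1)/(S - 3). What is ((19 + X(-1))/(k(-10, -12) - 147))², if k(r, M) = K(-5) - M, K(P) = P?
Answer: 1521/78400 ≈ 0.019401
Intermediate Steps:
X(S) = (-1 + S)/(-3 + S)
k(r, M) = -5 - M
((19 + X(-1))/(k(-10, -12) - 147))² = ((19 + (-1 - 1)/(-3 - 1))/((-5 - 1*(-12)) - 147))² = ((19 - 2/(-4))/((-5 + 12) - 147))² = ((19 - ¼*(-2))/(7 - 147))² = ((19 + ½)/(-140))² = ((39/2)*(-1/140))² = (-39/280)² = 1521/78400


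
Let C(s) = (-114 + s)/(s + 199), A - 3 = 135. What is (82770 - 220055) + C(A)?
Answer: -46265021/337 ≈ -1.3729e+5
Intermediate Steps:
A = 138 (A = 3 + 135 = 138)
C(s) = (-114 + s)/(199 + s)
(82770 - 220055) + C(A) = (82770 - 220055) + (-114 + 138)/(199 + 138) = -137285 + 24/337 = -46265021/337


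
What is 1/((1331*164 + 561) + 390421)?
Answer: 1/609266 ≈ 1.6413e-6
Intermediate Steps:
1/((1331*164 + 561) + 390421) = 1/((218284 + 561) + 390421) = 1/(218845 + 390421) = 1/609266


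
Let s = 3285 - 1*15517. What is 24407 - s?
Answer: 36639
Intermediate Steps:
s = -12232 (s = 3285 - 15517 = -12232)
24407 - s = 24407 - 1*(-12232) = 24407 + 12232 = 36639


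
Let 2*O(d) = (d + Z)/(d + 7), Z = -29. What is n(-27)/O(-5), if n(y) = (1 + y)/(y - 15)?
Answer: -26/357 ≈ -0.072829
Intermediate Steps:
O(d) = (-29 + d)/(2*(7 + d)) (O(d) = ((d - 29)/(d + 7))/2 = ((-29 + d)/(7 + d))/2 = (-29 + d)/(2*(7 + d)))
n(y) = (1 + y)/(-15 + y)
n(-27)/O(-5) = ((1 - 27)/(-15 - 27))/(((-29 - 5)/(2*(7 - 5)))) = (-26/(-42))/(((1/2)*(-34)/2)) = (-1/42*(-26))/(((1/2)*(1/2)*(-34))) = 13/(21*(-17/2)) = (13/21)*(-2/17) = -26/357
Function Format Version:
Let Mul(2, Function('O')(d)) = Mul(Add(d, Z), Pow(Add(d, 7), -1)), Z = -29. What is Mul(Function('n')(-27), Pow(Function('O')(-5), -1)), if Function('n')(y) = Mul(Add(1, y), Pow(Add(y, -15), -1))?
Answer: Rational(-26, 357) ≈ -0.072829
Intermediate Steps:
Function('O')(d) = Mul(Rational(1, 2), Pow(Add(7, d), -1), Add(-29, d)) (Function('O')(d) = Mul(Rational(1, 2), Mul(Add(d, -29), Pow(Add(d, 7), -1))) = Mul(Rational(1, 2), Mul(Add(-29, d), Pow(Add(7, d), -1))) = Mul(Rational(1, 2), Mul(Pow(Add(7, d), -1), Add(-29, d))) = Mul(Rational(1, 2), Pow(Add(7, d), -1), Add(-29, d)))
Function('n')(y) = Mul(Pow(Add(-15, y), -1), Add(1, y)) (Function('n')(y) = Mul(Add(1, y), Pow(Add(-15, y), -1)) = Mul(Pow(Add(-15, y), -1), Add(1, y)))
Mul(Function('n')(-27), Pow(Function('O')(-5), -1)) = Mul(Mul(Pow(Add(-15, -27), -1), Add(1, -27)), Pow(Mul(Rational(1, 2), Pow(Add(7, -5), -1), Add(-29, -5)), -1)) = Mul(Mul(Pow(-42, -1), -26), Pow(Mul(Rational(1, 2), Pow(2, -1), -34), -1)) = Mul(Mul(Rational(-1, 42), -26), Pow(Mul(Rational(1, 2), Rational(1, 2), -34), -1)) = Mul(Rational(13, 21), Pow(Rational(-17, 2), -1)) = Mul(Rational(13, 21), Rational(-2, 17)) = Rational(-26, 357)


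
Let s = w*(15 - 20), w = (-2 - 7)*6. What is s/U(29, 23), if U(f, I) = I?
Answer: 270/23 ≈ 11.739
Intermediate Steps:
w = -54 (w = -9*6 = -54)
s = 270 (s = -54*(15 - 20) = -54*(-5) = 270)
s/U(29, 23) = 270/23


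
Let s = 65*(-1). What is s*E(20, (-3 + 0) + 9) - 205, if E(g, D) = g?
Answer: -1505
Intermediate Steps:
s = -65
s*E(20, (-3 + 0) + 9) - 205 = -65*20 - 205 = -1300 - 205 = -1505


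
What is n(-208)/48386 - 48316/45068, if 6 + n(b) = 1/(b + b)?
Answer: -243161203203/226788665792 ≈ -1.0722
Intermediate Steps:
n(b) = -6 + 1/(2*b) (n(b) = -6 + 1/(b + b) = -6 + 1/(2*b))
n(-208)/48386 - 48316/45068 = (-6 + (1/2)/(-208))/48386 - 48316/45068 = (-6 + (1/2)*(-1/208))*(1/48386) - 48316*1/45068 = (-6 - 1/416)*(1/48386) - 12079/11267 = -2497/416*1/48386 - 12079/11267 = -2497/20128576 - 12079/11267 = -243161203203/226788665792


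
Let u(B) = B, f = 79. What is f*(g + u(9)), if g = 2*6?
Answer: 1659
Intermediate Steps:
g = 12
f*(g + u(9)) = 79*(12 + 9) = 79*21 = 1659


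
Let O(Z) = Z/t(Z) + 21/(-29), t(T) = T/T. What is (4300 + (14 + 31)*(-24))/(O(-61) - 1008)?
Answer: -46690/15511 ≈ -3.0101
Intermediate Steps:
t(T) = 1
O(Z) = -21/29 + Z (O(Z) = Z/1 + 21/(-29) = Z*1 + 21*(-1/29) = Z - 21/29 = -21/29 + Z)
(4300 + (14 + 31)*(-24))/(O(-61) - 1008) = (4300 + (14 + 31)*(-24))/((-21/29 - 61) - 1008) = (4300 + 45*(-24))/(-1790/29 - 1008) = (4300 - 1080)/(-31022/29) = 3220*(-29/31022) = -46690/15511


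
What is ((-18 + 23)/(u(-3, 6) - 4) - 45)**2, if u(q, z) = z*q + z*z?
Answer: 390625/196 ≈ 1993.0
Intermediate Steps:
u(q, z) = z**2 + q*z (u(q, z) = q*z + z**2 = z**2 + q*z)
((-18 + 23)/(u(-3, 6) - 4) - 45)**2 = ((-18 + 23)/(6*(-3 + 6) - 4) - 45)**2 = (5/(6*3 - 4) - 45)**2 = (5/(18 - 4) - 45)**2 = (5/14 - 45)**2 = (-625/14)**2 = 390625/196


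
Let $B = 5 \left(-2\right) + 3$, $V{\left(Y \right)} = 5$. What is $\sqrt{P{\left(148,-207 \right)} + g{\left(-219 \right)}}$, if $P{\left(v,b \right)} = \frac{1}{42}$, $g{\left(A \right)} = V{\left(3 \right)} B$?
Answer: $\frac{i \sqrt{61698}}{42} \approx 5.9141 i$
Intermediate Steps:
$B = -7$ ($B = -10 + 3 = -7$)
$g{\left(A \right)} = -35$ ($g{\left(A \right)} = 5 \left(-7\right) = -35$)
$P{\left(v,b \right)} = \frac{1}{42}$
$\sqrt{P{\left(148,-207 \right)} + g{\left(-219 \right)}} = \sqrt{\frac{1}{42} - 35} = \sqrt{- \frac{1469}{42}} = \frac{i \sqrt{61698}}{42}$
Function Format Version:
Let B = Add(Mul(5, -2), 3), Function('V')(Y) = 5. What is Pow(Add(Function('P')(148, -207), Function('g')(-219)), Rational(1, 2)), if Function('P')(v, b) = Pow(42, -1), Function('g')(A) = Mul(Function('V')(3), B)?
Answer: Mul(Rational(1, 42), I, Pow(61698, Rational(1, 2))) ≈ Mul(5.9141, I)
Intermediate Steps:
B = -7 (B = Add(-10, 3) = -7)
Function('g')(A) = -35 (Function('g')(A) = Mul(5, -7) = -35)
Function('P')(v, b) = Rational(1, 42)
Pow(Add(Function('P')(148, -207), Function('g')(-219)), Rational(1, 2)) = Pow(Add(Rational(1, 42), -35), Rational(1, 2)) = Pow(Rational(-1469, 42), Rational(1, 2)) = Mul(Rational(1, 42), I, Pow(61698, Rational(1, 2)))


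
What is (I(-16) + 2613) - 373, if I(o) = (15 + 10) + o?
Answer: 2249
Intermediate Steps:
I(o) = 25 + o
(I(-16) + 2613) - 373 = ((25 - 16) + 2613) - 373 = (9 + 2613) - 373 = 2622 - 373 = 2249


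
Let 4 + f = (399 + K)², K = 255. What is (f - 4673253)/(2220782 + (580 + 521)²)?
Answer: -4245541/3432983 ≈ -1.2367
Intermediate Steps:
f = 427712 (f = -4 + (399 + 255)² = -4 + 654² = -4 + 427716 = 427712)
(f - 4673253)/(2220782 + (580 + 521)²) = (427712 - 4673253)/(2220782 + (580 + 521)²) = -4245541/(2220782 + 1101²) = -4245541/(2220782 + 1212201) = -4245541/3432983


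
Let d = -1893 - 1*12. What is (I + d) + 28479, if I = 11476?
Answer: 38050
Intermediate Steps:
d = -1905 (d = -1893 - 12 = -1905)
(I + d) + 28479 = (11476 - 1905) + 28479 = 9571 + 28479 = 38050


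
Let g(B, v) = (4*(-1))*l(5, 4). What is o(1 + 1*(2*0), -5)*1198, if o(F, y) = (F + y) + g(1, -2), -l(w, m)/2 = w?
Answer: 43128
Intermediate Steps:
l(w, m) = -2*w
g(B, v) = 40 (g(B, v) = (4*(-1))*(-2*5) = -4*(-10) = 40)
o(F, y) = 40 + F + y (o(F, y) = (F + y) + 40 = 40 + F + y)
o(1 + 1*(2*0), -5)*1198 = (40 + (1 + 1*(2*0)) - 5)*1198 = (40 + (1 + 1*0) - 5)*1198 = (40 + (1 + 0) - 5)*1198 = (40 + 1 - 5)*1198 = 36*1198 = 43128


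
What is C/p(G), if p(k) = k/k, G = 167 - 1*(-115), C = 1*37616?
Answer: 37616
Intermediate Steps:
C = 37616
G = 282 (G = 167 + 115 = 282)
p(k) = 1
C/p(G) = 37616/1 = 37616*1 = 37616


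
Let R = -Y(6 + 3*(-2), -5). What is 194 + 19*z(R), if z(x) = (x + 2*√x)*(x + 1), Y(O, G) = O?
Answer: 194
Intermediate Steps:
R = 0 (R = -(6 + 3*(-2)) = -(6 - 6) = -1*0 = 0)
z(x) = (1 + x)*(x + 2*√x) (z(x) = (x + 2*√x)*(1 + x) = (1 + x)*(x + 2*√x))
194 + 19*z(R) = 194 + 19*(0 + 0² + 2*√0 + 2*0^(3/2)) = 194 + 19*(0 + 0 + 2*0 + 2*0) = 194 + 19*(0 + 0 + 0 + 0) = 194 + 19*0 = 194 + 0 = 194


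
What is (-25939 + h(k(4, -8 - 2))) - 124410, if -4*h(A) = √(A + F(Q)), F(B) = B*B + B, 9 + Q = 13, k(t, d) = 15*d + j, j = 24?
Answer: -150349 - I*√106/4 ≈ -1.5035e+5 - 2.5739*I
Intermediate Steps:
k(t, d) = 24 + 15*d (k(t, d) = 15*d + 24 = 24 + 15*d)
Q = 4 (Q = -9 + 13 = 4)
F(B) = B + B² (F(B) = B² + B = B + B²)
h(A) = -√(20 + A)/4 (h(A) = -√(A + 4*(1 + 4))/4 = -√(A + 4*5)/4 = -√(A + 20)/4 = -√(20 + A)/4)
(-25939 + h(k(4, -8 - 2))) - 124410 = (-25939 - √(20 + (24 + 15*(-8 - 2)))/4) - 124410 = (-25939 - √(20 + (24 + 15*(-10)))/4) - 124410 = (-25939 - √(20 + (24 - 150))/4) - 124410 = (-25939 - √(20 - 126)/4) - 124410 = (-25939 - I*√106/4) - 124410 = -150349 - I*√106/4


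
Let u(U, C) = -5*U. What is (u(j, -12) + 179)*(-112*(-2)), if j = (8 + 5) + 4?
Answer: 21056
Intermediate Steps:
j = 17 (j = 13 + 4 = 17)
(u(j, -12) + 179)*(-112*(-2)) = (-5*17 + 179)*(-112*(-2)) = (-85 + 179)*224 = 94*224 = 21056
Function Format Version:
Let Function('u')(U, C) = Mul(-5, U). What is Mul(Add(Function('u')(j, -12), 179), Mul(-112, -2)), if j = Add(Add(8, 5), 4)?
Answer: 21056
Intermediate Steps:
j = 17 (j = Add(13, 4) = 17)
Mul(Add(Function('u')(j, -12), 179), Mul(-112, -2)) = Mul(Add(Mul(-5, 17), 179), Mul(-112, -2)) = Mul(Add(-85, 179), 224) = Mul(94, 224) = 21056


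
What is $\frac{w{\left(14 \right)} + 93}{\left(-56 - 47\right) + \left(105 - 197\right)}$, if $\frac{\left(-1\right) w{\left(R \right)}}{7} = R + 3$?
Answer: $\frac{2}{15} \approx 0.13333$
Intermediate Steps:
$w{\left(R \right)} = -21 - 7 R$ ($w{\left(R \right)} = - 7 \left(R + 3\right) = - 7 \left(3 + R\right) = -21 - 7 R$)
$\frac{w{\left(14 \right)} + 93}{\left(-56 - 47\right) + \left(105 - 197\right)} = \frac{\left(-21 - 98\right) + 93}{\left(-56 - 47\right) + \left(105 - 197\right)} = \frac{\left(-21 - 98\right) + 93}{-103 - 92} = \frac{-119 + 93}{-195} = \left(-26\right) \left(- \frac{1}{195}\right) = \frac{2}{15}$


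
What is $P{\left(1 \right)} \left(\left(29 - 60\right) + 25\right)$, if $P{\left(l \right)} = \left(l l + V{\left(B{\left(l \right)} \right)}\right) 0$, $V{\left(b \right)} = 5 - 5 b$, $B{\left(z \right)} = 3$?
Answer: $0$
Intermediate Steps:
$P{\left(l \right)} = 0$ ($P{\left(l \right)} = \left(l l + \left(5 - 15\right)\right) 0 = \left(l^{2} + \left(5 - 15\right)\right) 0 = \left(l^{2} - 10\right) 0 = \left(-10 + l^{2}\right) 0 = 0$)
$P{\left(1 \right)} \left(\left(29 - 60\right) + 25\right) = 0 \left(\left(29 - 60\right) + 25\right) = 0 \left(-31 + 25\right) = 0 \left(-6\right) = 0$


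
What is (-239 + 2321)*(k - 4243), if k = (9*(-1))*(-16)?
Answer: -8534118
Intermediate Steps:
k = 144 (k = -9*(-16) = 144)
(-239 + 2321)*(k - 4243) = (-239 + 2321)*(144 - 4243) = 2082*(-4099) = -8534118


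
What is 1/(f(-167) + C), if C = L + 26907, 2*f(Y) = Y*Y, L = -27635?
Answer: 2/26433 ≈ 7.5663e-5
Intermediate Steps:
f(Y) = Y²/2 (f(Y) = (Y*Y)/2 = Y²/2)
C = -728 (C = -27635 + 26907 = -728)
1/(f(-167) + C) = 1/((½)*(-167)² - 728) = 1/((½)*27889 - 728) = 1/(27889/2 - 728) = 1/(26433/2) = 2/26433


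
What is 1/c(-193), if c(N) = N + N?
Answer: -1/386 ≈ -0.0025907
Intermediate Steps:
c(N) = 2*N
1/c(-193) = 1/(2*(-193)) = 1/(-386) = -1/386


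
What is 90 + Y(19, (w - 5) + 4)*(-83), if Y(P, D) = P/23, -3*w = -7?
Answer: 493/23 ≈ 21.435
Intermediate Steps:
w = 7/3 (w = -1/3*(-7) = 7/3 ≈ 2.3333)
Y(P, D) = P/23 (Y(P, D) = P*(1/23) = P/23)
90 + Y(19, (w - 5) + 4)*(-83) = 90 + ((1/23)*19)*(-83) = 90 + (19/23)*(-83) = 90 - 1577/23 = 493/23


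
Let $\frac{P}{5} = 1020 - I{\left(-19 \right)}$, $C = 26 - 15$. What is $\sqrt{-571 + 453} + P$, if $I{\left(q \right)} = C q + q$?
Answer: $6240 + i \sqrt{118} \approx 6240.0 + 10.863 i$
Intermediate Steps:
$C = 11$
$I{\left(q \right)} = 12 q$ ($I{\left(q \right)} = 11 q + q = 12 q$)
$P = 6240$ ($P = 5 \left(1020 - 12 \left(-19\right)\right) = 5 \left(1020 - -228\right) = 5 \left(1020 + 228\right) = 5 \cdot 1248 = 6240$)
$\sqrt{-571 + 453} + P = \sqrt{-571 + 453} + 6240 = \sqrt{-118} + 6240 = i \sqrt{118} + 6240 = 6240 + i \sqrt{118}$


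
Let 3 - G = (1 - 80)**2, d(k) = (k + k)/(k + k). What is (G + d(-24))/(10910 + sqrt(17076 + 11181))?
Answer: -68045670/118999843 + 6237*sqrt(28257)/118999843 ≈ -0.56300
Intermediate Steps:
d(k) = 1 (d(k) = (2*k)/((2*k)) = (2*k)*(1/(2*k)) = 1)
G = -6238 (G = 3 - (1 - 80)**2 = 3 - 1*(-79)**2 = 3 - 1*6241 = 3 - 6241 = -6238)
(G + d(-24))/(10910 + sqrt(17076 + 11181)) = (-6238 + 1)/(10910 + sqrt(17076 + 11181)) = -6237/(10910 + sqrt(28257))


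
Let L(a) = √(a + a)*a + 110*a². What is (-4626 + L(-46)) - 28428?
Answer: 199706 - 92*I*√23 ≈ 1.9971e+5 - 441.22*I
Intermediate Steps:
L(a) = 110*a² + √2*a^(3/2) (L(a) = √(2*a)*a + 110*a² = (√2*√a)*a + 110*a² = √2*a^(3/2) + 110*a² = 110*a² + √2*a^(3/2))
(-4626 + L(-46)) - 28428 = (-4626 + (110*(-46)² + √2*(-46)^(3/2))) - 28428 = (-4626 + (110*2116 + √2*(-46*I*√46))) - 28428 = (-4626 + (232760 - 92*I*√23)) - 28428 = (228134 - 92*I*√23) - 28428 = 199706 - 92*I*√23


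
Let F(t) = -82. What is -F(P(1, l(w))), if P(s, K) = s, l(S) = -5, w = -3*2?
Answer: 82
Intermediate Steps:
w = -6
-F(P(1, l(w))) = -1*(-82) = 82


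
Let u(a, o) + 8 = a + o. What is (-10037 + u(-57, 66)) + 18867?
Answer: 8831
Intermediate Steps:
u(a, o) = -8 + a + o (u(a, o) = -8 + (a + o) = -8 + a + o)
(-10037 + u(-57, 66)) + 18867 = (-10037 + (-8 - 57 + 66)) + 18867 = (-10037 + 1) + 18867 = -10036 + 18867 = 8831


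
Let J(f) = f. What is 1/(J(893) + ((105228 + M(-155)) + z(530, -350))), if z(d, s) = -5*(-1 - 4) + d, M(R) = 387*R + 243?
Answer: 1/46934 ≈ 2.1307e-5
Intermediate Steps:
M(R) = 243 + 387*R
z(d, s) = 25 + d (z(d, s) = -5*(-5) + d = 25 + d)
1/(J(893) + ((105228 + M(-155)) + z(530, -350))) = 1/(893 + ((105228 + (243 + 387*(-155))) + (25 + 530))) = 1/(893 + ((105228 + (243 - 59985)) + 555)) = 1/(893 + ((105228 - 59742) + 555)) = 1/(893 + (45486 + 555)) = 1/(893 + 46041) = 1/46934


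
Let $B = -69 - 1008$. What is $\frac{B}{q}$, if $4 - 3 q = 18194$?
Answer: $\frac{3231}{18190} \approx 0.17763$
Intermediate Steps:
$q = - \frac{18190}{3}$ ($q = \frac{4}{3} - \frac{18194}{3} = - \frac{18190}{3} \approx -6063.3$)
$B = -1077$ ($B = -69 - 1008 = -1077$)
$\frac{B}{q} = - \frac{1077}{- \frac{18190}{3}} = \left(-1077\right) \left(- \frac{3}{18190}\right) = \frac{3231}{18190}$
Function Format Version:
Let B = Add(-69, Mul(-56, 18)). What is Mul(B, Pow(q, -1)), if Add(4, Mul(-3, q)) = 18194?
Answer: Rational(3231, 18190) ≈ 0.17763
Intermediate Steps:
q = Rational(-18190, 3) (q = Add(Rational(4, 3), Mul(Rational(-1, 3), 18194)) = Add(Rational(4, 3), Rational(-18194, 3)) = Rational(-18190, 3) ≈ -6063.3)
B = -1077 (B = Add(-69, -1008) = -1077)
Mul(B, Pow(q, -1)) = Mul(-1077, Pow(Rational(-18190, 3), -1)) = Mul(-1077, Rational(-3, 18190)) = Rational(3231, 18190)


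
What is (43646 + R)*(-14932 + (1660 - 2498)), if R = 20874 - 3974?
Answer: -954810420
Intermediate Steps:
R = 16900
(43646 + R)*(-14932 + (1660 - 2498)) = (43646 + 16900)*(-14932 + (1660 - 2498)) = 60546*(-14932 - 838) = 60546*(-15770) = -954810420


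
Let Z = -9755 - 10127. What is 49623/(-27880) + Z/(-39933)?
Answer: -83957947/65490120 ≈ -1.2820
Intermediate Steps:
Z = -19882
49623/(-27880) + Z/(-39933) = 49623/(-27880) - 19882/(-39933) = 49623*(-1/27880) - 19882*(-1/39933) = -2919/1640 + 19882/39933 = -83957947/65490120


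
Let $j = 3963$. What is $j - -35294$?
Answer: $39257$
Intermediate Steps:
$j - -35294 = 3963 - -35294 = 3963 + 35294 = 39257$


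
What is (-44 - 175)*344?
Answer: -75336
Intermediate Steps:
(-44 - 175)*344 = -219*344 = -75336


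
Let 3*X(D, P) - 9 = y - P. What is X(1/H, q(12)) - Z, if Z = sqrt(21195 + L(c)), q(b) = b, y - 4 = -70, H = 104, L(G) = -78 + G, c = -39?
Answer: -23 - 3*sqrt(2342) ≈ -168.18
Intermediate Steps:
y = -66 (y = 4 - 70 = -66)
X(D, P) = -19 - P/3 (X(D, P) = 3 + (-66 - P)/3 = 3 + (-22 - P/3) = -19 - P/3)
Z = 3*sqrt(2342) (Z = sqrt(21195 + (-78 - 39)) = sqrt(21195 - 117) = sqrt(21078) = 3*sqrt(2342) ≈ 145.18)
X(1/H, q(12)) - Z = (-19 - 1/3*12) - 3*sqrt(2342) = (-19 - 4) - 3*sqrt(2342) = -23 - 3*sqrt(2342)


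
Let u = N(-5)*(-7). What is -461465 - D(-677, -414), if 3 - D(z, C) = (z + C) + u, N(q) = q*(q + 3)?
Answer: -462629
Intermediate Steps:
N(q) = q*(3 + q)
u = -70 (u = -5*(3 - 5)*(-7) = -5*(-2)*(-7) = 10*(-7) = -70)
D(z, C) = 73 - C - z (D(z, C) = 3 - ((z + C) - 70) = 3 - ((C + z) - 70) = 3 - (-70 + C + z) = 3 + (70 - C - z) = 73 - C - z)
-461465 - D(-677, -414) = -461465 - (73 - 1*(-414) - 1*(-677)) = -461465 - (73 + 414 + 677) = -461465 - 1*1164 = -461465 - 1164 = -462629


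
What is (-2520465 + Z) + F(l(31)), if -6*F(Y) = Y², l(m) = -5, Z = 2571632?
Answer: 306977/6 ≈ 51163.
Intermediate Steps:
F(Y) = -Y²/6
(-2520465 + Z) + F(l(31)) = (-2520465 + 2571632) - ⅙*(-5)² = 51167 - ⅙*25 = 51167 - 25/6 = 306977/6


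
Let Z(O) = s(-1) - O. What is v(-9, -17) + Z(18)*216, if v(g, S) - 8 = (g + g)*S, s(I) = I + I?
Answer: -4006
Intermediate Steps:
s(I) = 2*I
Z(O) = -2 - O (Z(O) = 2*(-1) - O = -2 - O)
v(g, S) = 8 + 2*S*g (v(g, S) = 8 + (g + g)*S = 8 + (2*g)*S = 8 + 2*S*g)
v(-9, -17) + Z(18)*216 = (8 + 2*(-17)*(-9)) + (-2 - 1*18)*216 = (8 + 306) + (-2 - 18)*216 = 314 - 20*216 = 314 - 4320 = -4006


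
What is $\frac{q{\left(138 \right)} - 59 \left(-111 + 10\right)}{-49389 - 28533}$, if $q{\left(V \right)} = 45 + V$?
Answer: $- \frac{83}{1053} \approx -0.078822$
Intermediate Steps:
$\frac{q{\left(138 \right)} - 59 \left(-111 + 10\right)}{-49389 - 28533} = \frac{\left(45 + 138\right) - 59 \left(-111 + 10\right)}{-49389 - 28533} = \frac{183 - -5959}{-77922} = \left(183 + 5959\right) \left(- \frac{1}{77922}\right) = 6142 \left(- \frac{1}{77922}\right) = - \frac{83}{1053}$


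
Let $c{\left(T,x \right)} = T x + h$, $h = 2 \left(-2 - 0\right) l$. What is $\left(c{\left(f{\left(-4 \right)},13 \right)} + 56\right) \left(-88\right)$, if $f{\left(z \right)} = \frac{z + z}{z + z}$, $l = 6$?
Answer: $-3960$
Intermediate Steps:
$f{\left(z \right)} = 1$ ($f{\left(z \right)} = \frac{2 z}{2 z} = 2 z \frac{1}{2 z} = 1$)
$h = -24$ ($h = 2 \left(-2 - 0\right) 6 = 2 \left(-2 + 0\right) 6 = 2 \left(-2\right) 6 = \left(-4\right) 6 = -24$)
$c{\left(T,x \right)} = -24 + T x$ ($c{\left(T,x \right)} = T x - 24 = -24 + T x$)
$\left(c{\left(f{\left(-4 \right)},13 \right)} + 56\right) \left(-88\right) = \left(\left(-24 + 1 \cdot 13\right) + 56\right) \left(-88\right) = \left(\left(-24 + 13\right) + 56\right) \left(-88\right) = \left(-11 + 56\right) \left(-88\right) = 45 \left(-88\right) = -3960$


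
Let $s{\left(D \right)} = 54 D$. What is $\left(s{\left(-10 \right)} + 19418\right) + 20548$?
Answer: $39426$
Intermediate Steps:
$\left(s{\left(-10 \right)} + 19418\right) + 20548 = \left(54 \left(-10\right) + 19418\right) + 20548 = \left(-540 + 19418\right) + 20548 = 18878 + 20548 = 39426$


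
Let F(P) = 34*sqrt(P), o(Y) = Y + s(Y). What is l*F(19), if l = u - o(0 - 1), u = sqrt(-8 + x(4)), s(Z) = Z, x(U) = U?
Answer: 68*sqrt(19)*(1 + I) ≈ 296.41 + 296.41*I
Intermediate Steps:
o(Y) = 2*Y (o(Y) = Y + Y = 2*Y)
u = 2*I (u = sqrt(-8 + 4) = sqrt(-4) = 2*I ≈ 2.0*I)
l = 2 + 2*I (l = 2*I - 2*(0 - 1) = 2*I - 2*(-1) = 2*I - 1*(-2) = 2*I + 2 = 2 + 2*I ≈ 2.0 + 2.0*I)
l*F(19) = (2 + 2*I)*(34*sqrt(19)) = 34*sqrt(19)*(2 + 2*I)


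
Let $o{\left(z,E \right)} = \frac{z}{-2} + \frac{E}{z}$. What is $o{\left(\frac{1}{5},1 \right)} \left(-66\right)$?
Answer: $- \frac{1617}{5} \approx -323.4$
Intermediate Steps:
$o{\left(z,E \right)} = - \frac{z}{2} + \frac{E}{z}$ ($o{\left(z,E \right)} = z \left(- \frac{1}{2}\right) + \frac{E}{z} = - \frac{z}{2} + \frac{E}{z}$)
$o{\left(\frac{1}{5},1 \right)} \left(-66\right) = \left(- \frac{1}{2 \cdot 5} + 1 \frac{1}{\frac{1}{5}}\right) \left(-66\right) = \left(\left(- \frac{1}{2}\right) \frac{1}{5} + 1 \frac{1}{\frac{1}{5}}\right) \left(-66\right) = \left(- \frac{1}{10} + 1 \cdot 5\right) \left(-66\right) = \left(- \frac{1}{10} + 5\right) \left(-66\right) = \frac{49}{10} \left(-66\right) = - \frac{1617}{5}$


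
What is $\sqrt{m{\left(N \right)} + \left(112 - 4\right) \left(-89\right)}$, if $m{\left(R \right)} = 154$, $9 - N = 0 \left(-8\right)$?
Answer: $i \sqrt{9458} \approx 97.252 i$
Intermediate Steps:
$N = 9$ ($N = 9 - 0 \left(-8\right) = 9 - 0 = 9 + 0 = 9$)
$\sqrt{m{\left(N \right)} + \left(112 - 4\right) \left(-89\right)} = \sqrt{154 + \left(112 - 4\right) \left(-89\right)} = \sqrt{154 + 108 \left(-89\right)} = \sqrt{154 - 9612} = \sqrt{-9458} = i \sqrt{9458}$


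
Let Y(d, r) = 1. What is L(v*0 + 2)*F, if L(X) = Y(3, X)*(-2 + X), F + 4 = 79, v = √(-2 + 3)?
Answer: 0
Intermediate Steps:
v = 1 (v = √1 = 1)
F = 75 (F = -4 + 79 = 75)
L(X) = -2 + X (L(X) = 1*(-2 + X) = -2 + X)
L(v*0 + 2)*F = (-2 + (1*0 + 2))*75 = (-2 + (0 + 2))*75 = (-2 + 2)*75 = 0*75 = 0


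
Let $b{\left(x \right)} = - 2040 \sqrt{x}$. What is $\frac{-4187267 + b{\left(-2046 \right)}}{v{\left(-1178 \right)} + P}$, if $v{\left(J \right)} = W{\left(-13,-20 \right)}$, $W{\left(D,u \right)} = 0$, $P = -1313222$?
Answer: $\frac{4187267}{1313222} + \frac{1020 i \sqrt{2046}}{656611} \approx 3.1885 + 0.070266 i$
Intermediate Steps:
$v{\left(J \right)} = 0$
$\frac{-4187267 + b{\left(-2046 \right)}}{v{\left(-1178 \right)} + P} = \frac{-4187267 - 2040 \sqrt{-2046}}{0 - 1313222} = \frac{-4187267 - 2040 i \sqrt{2046}}{-1313222} = \left(-4187267 - 2040 i \sqrt{2046}\right) \left(- \frac{1}{1313222}\right) = \frac{4187267}{1313222} + \frac{1020 i \sqrt{2046}}{656611}$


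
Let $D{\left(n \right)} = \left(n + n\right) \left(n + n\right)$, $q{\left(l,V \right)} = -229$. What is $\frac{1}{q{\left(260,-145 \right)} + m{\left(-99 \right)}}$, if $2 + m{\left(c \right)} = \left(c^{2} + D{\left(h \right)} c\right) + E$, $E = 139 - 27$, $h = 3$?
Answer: $\frac{1}{6118} \approx 0.00016345$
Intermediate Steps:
$E = 112$ ($E = 139 - 27 = 112$)
$D{\left(n \right)} = 4 n^{2}$ ($D{\left(n \right)} = 2 n 2 n = 4 n^{2}$)
$m{\left(c \right)} = 110 + c^{2} + 36 c$ ($m{\left(c \right)} = -2 + \left(\left(c^{2} + 4 \cdot 3^{2} c\right) + 112\right) = -2 + \left(\left(c^{2} + 4 \cdot 9 c\right) + 112\right) = -2 + \left(\left(c^{2} + 36 c\right) + 112\right) = -2 + \left(112 + c^{2} + 36 c\right) = 110 + c^{2} + 36 c$)
$\frac{1}{q{\left(260,-145 \right)} + m{\left(-99 \right)}} = \frac{1}{-229 + \left(110 + \left(-99\right)^{2} + 36 \left(-99\right)\right)} = \frac{1}{-229 + \left(110 + 9801 - 3564\right)} = \frac{1}{-229 + 6347} = \frac{1}{6118}$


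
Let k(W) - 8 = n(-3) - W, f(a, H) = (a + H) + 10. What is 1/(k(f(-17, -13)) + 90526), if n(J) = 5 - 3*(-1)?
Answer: 1/90562 ≈ 1.1042e-5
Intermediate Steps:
n(J) = 8 (n(J) = 5 + 3 = 8)
f(a, H) = 10 + H + a (f(a, H) = (H + a) + 10 = 10 + H + a)
k(W) = 16 - W (k(W) = 8 + (8 - W) = 16 - W)
1/(k(f(-17, -13)) + 90526) = 1/((16 - (10 - 13 - 17)) + 90526) = 1/((16 - 1*(-20)) + 90526) = 1/((16 + 20) + 90526) = 1/(36 + 90526) = 1/90562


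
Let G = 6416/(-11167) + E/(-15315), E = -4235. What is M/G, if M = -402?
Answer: 13750217442/10193759 ≈ 1348.9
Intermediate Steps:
G = -10193759/34204521 (G = 6416/(-11167) - 4235/(-15315) = 6416*(-1/11167) - 4235*(-1/15315) = -6416/11167 + 847/3063 = -10193759/34204521 ≈ -0.29802)
M/G = -402/(-10193759/34204521) = -402*(-34204521/10193759) = 13750217442/10193759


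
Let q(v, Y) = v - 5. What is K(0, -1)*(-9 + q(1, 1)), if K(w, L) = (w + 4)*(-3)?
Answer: 156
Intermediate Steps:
q(v, Y) = -5 + v
K(w, L) = -12 - 3*w (K(w, L) = (4 + w)*(-3) = -12 - 3*w)
K(0, -1)*(-9 + q(1, 1)) = (-12 - 3*0)*(-9 + (-5 + 1)) = (-12 + 0)*(-9 - 4) = -12*(-13) = 156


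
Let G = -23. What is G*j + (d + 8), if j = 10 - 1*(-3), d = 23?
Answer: -268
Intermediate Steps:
j = 13 (j = 10 + 3 = 13)
G*j + (d + 8) = -23*13 + (23 + 8) = -299 + 31 = -268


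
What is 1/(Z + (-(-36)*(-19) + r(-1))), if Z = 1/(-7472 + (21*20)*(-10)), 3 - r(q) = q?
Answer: -11672/7936961 ≈ -0.0014706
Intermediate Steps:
r(q) = 3 - q
Z = -1/11672 (Z = 1/(-7472 + 420*(-10)) = 1/(-7472 - 4200) = 1/(-11672) = -1/11672 ≈ -8.5675e-5)
1/(Z + (-(-36)*(-19) + r(-1))) = 1/(-1/11672 + (-(-36)*(-19) + (3 - 1*(-1)))) = 1/(-1/11672 + (-36*19 + (3 + 1))) = 1/(-1/11672 + (-684 + 4)) = 1/(-1/11672 - 680) = 1/(-7936961/11672) = -11672/7936961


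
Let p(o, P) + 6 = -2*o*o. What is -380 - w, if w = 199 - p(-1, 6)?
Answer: -587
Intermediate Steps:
p(o, P) = -6 - 2*o² (p(o, P) = -6 - 2*o*o = -6 - 2*o²)
w = 207 (w = 199 - (-6 - 2*(-1)²) = 199 - (-6 - 2*1) = 199 - (-6 - 2) = 199 - 1*(-8) = 199 + 8 = 207)
-380 - w = -380 - 1*207 = -380 - 207 = -587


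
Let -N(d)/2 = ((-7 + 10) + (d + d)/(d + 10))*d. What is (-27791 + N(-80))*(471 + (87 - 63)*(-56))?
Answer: 164662641/7 ≈ 2.3523e+7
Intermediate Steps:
N(d) = -2*d*(3 + 2*d/(10 + d)) (N(d) = -2*((-7 + 10) + (d + d)/(d + 10))*d = -2*(3 + (2*d)/(10 + d))*d = -2*(3 + 2*d/(10 + d))*d = -2*d*(3 + 2*d/(10 + d)))
(-27791 + N(-80))*(471 + (87 - 63)*(-56)) = (-27791 - 10*(-80)*(6 - 80)/(10 - 80))*(471 + (87 - 63)*(-56)) = (-27791 - 10*(-80)*(-74)/(-70))*(471 + 24*(-56)) = (-27791 - 10*(-80)*(-1/70)*(-74))*(471 - 1344) = (-27791 + 5920/7)*(-873) = -188617/7*(-873) = 164662641/7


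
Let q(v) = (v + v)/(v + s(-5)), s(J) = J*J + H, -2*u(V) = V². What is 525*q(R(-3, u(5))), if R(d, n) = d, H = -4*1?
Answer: -175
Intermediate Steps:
u(V) = -V²/2
H = -4
s(J) = -4 + J² (s(J) = J*J - 4 = J² - 4 = -4 + J²)
q(v) = 2*v/(21 + v) (q(v) = (v + v)/(v + (-4 + (-5)²)) = (2*v)/(v + (-4 + 25)) = (2*v)/(v + 21) = (2*v)/(21 + v) = 2*v/(21 + v))
525*q(R(-3, u(5))) = 525*(2*(-3)/(21 - 3)) = 525*(2*(-3)/18) = 525*(2*(-3)*(1/18)) = 525*(-⅓) = -175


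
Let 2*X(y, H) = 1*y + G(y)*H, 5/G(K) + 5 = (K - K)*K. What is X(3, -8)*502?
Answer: 2761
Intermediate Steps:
G(K) = -1 (G(K) = 5/(-5 + (K - K)*K) = 5/(-5 + 0*K) = 5/(-5 + 0) = 5/(-5) = 5*(-⅕) = -1)
X(y, H) = y/2 - H/2 (X(y, H) = (1*y - H)/2 = (y - H)/2 = y/2 - H/2)
X(3, -8)*502 = ((½)*3 - ½*(-8))*502 = (3/2 + 4)*502 = (11/2)*502 = 2761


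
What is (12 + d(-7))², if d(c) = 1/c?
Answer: 6889/49 ≈ 140.59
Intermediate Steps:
d(c) = 1/c
(12 + d(-7))² = (12 + 1/(-7))² = (12 - ⅐)² = (83/7)² = 6889/49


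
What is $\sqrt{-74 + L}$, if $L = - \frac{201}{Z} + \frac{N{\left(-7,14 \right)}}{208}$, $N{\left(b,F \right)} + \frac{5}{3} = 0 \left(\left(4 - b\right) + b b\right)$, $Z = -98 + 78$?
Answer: $\frac{i \sqrt{38912055}}{780} \approx 7.9974 i$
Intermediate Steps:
$Z = -20$
$N{\left(b,F \right)} = - \frac{5}{3}$ ($N{\left(b,F \right)} = - \frac{5}{3} + 0 \left(\left(4 - b\right) + b b\right) = - \frac{5}{3} + 0 \left(\left(4 - b\right) + b^{2}\right) = - \frac{5}{3} + 0 \left(4 + b^{2} - b\right) = - \frac{5}{3} + 0 = - \frac{5}{3}$)
$L = \frac{31331}{3120}$ ($L = - \frac{201}{-20} - \frac{5}{3 \cdot 208} = \left(-201\right) \left(- \frac{1}{20}\right) - \frac{5}{624} = \frac{201}{20} - \frac{5}{624} = \frac{31331}{3120} \approx 10.042$)
$\sqrt{-74 + L} = \sqrt{-74 + \frac{31331}{3120}} = \sqrt{- \frac{199549}{3120}} = \frac{i \sqrt{38912055}}{780}$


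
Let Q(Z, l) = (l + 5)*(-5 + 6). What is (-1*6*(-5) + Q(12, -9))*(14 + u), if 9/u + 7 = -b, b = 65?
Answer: 1443/4 ≈ 360.75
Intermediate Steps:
Q(Z, l) = 5 + l (Q(Z, l) = (5 + l)*1 = 5 + l)
u = -⅛ (u = 9/(-7 - 1*65) = 9/(-7 - 65) = 9/(-72) = 9*(-1/72) = -⅛ ≈ -0.12500)
(-1*6*(-5) + Q(12, -9))*(14 + u) = (-1*6*(-5) + (5 - 9))*(14 - ⅛) = (-6*(-5) - 4)*(111/8) = (30 - 4)*(111/8) = 26*(111/8) = 1443/4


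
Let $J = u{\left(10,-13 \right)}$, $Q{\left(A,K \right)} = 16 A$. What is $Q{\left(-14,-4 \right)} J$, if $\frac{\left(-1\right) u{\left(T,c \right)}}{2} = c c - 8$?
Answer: $72128$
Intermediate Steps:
$u{\left(T,c \right)} = 16 - 2 c^{2}$ ($u{\left(T,c \right)} = - 2 \left(c c - 8\right) = - 2 \left(c^{2} - 8\right) = - 2 \left(-8 + c^{2}\right) = 16 - 2 c^{2}$)
$J = -322$ ($J = 16 - 2 \left(-13\right)^{2} = 16 - 338 = -322$)
$Q{\left(-14,-4 \right)} J = 16 \left(-14\right) \left(-322\right) = \left(-224\right) \left(-322\right) = 72128$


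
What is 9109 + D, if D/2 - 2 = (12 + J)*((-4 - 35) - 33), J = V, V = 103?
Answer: -7447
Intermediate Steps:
J = 103
D = -16556 (D = 4 + 2*((12 + 103)*((-4 - 35) - 33)) = 4 + 2*(115*(-39 - 33)) = 4 + 2*(115*(-72)) = 4 + 2*(-8280) = 4 - 16560 = -16556)
9109 + D = 9109 - 16556 = -7447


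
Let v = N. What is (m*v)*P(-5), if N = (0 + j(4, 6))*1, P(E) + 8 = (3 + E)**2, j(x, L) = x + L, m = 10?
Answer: -400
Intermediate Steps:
j(x, L) = L + x
P(E) = -8 + (3 + E)**2
N = 10 (N = (0 + (6 + 4))*1 = (0 + 10)*1 = 10*1 = 10)
v = 10
(m*v)*P(-5) = (10*10)*(-8 + (3 - 5)**2) = 100*(-8 + (-2)**2) = 100*(-8 + 4) = 100*(-4) = -400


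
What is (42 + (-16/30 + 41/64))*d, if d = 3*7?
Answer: 282961/320 ≈ 884.25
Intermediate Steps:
d = 21
(42 + (-16/30 + 41/64))*d = (42 + (-16/30 + 41/64))*21 = (42 + (-16*1/30 + 41*(1/64)))*21 = (42 + (-8/15 + 41/64))*21 = (42 + 103/960)*21 = (40423/960)*21 = 282961/320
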